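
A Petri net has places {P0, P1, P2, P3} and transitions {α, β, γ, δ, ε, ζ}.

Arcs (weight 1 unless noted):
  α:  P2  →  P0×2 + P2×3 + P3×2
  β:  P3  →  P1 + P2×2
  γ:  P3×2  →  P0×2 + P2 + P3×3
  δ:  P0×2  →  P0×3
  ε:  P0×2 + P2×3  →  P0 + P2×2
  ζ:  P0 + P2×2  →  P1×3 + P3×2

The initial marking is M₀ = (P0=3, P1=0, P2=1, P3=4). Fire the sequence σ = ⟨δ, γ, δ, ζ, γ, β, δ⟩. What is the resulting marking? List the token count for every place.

(P0=9, P1=4, P2=3, P3=7)

step 1: fire δ:  (P0=3, P1=0, P2=1, P3=4) → (P0=4, P1=0, P2=1, P3=4)
step 2: fire γ:  (P0=4, P1=0, P2=1, P3=4) → (P0=6, P1=0, P2=2, P3=5)
step 3: fire δ:  (P0=6, P1=0, P2=2, P3=5) → (P0=7, P1=0, P2=2, P3=5)
step 4: fire ζ:  (P0=7, P1=0, P2=2, P3=5) → (P0=6, P1=3, P2=0, P3=7)
step 5: fire γ:  (P0=6, P1=3, P2=0, P3=7) → (P0=8, P1=3, P2=1, P3=8)
step 6: fire β:  (P0=8, P1=3, P2=1, P3=8) → (P0=8, P1=4, P2=3, P3=7)
step 7: fire δ:  (P0=8, P1=4, P2=3, P3=7) → (P0=9, P1=4, P2=3, P3=7)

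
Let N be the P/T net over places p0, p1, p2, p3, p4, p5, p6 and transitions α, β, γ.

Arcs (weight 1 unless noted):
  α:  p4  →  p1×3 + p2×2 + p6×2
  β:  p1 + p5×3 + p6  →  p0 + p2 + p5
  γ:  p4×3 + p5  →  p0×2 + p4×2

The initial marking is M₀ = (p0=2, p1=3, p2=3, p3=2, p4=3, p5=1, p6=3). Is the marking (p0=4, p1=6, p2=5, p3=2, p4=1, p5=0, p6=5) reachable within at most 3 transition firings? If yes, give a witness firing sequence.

step 1: fire γ:  (p0=2, p1=3, p2=3, p3=2, p4=3, p5=1, p6=3) → (p0=4, p1=3, p2=3, p3=2, p4=2, p5=0, p6=3)
step 2: fire α:  (p0=4, p1=3, p2=3, p3=2, p4=2, p5=0, p6=3) → (p0=4, p1=6, p2=5, p3=2, p4=1, p5=0, p6=5)

YES — reachable via ⟨γ, α⟩ (2 firings)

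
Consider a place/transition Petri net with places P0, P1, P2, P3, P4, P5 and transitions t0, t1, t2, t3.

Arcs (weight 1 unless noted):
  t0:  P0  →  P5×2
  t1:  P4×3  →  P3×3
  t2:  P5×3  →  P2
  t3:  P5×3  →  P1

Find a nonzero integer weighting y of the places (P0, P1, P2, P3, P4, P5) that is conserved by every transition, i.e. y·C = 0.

Incidence matrix C (rows=places, cols=transitions):
       t0   t1   t2   t3
   P0  -1    0    0    0
   P1   0    0    0    1
   P2   0    0    1    0
   P3   0    3    0    0
   P4   0   -3    0    0
   P5   2    0   -3   -3

Candidate y = [0, 0, 0, 1, 1, 0]; check y·C column-wise:
  col t0: 0·-1 + 1·0 + 1·0 + 0·2 = 0
  col t1: 1·3 + 1·-3 = 0
  col t2: 0·1 + 1·0 + 1·0 + 0·-3 = 0
  col t3: 0·1 + 1·0 + 1·0 + 0·-3 = 0

y = (P0:0, P1:0, P2:0, P3:1, P4:1, P5:0)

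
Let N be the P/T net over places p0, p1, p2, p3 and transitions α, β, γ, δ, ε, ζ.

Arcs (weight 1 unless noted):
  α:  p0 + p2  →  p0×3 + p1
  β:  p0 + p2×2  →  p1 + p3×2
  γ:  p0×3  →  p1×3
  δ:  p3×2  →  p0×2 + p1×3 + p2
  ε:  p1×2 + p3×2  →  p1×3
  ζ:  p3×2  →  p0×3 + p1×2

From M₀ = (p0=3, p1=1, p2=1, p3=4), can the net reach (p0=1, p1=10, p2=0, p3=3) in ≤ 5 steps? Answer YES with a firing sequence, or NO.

NO — not reachable within 5 firings

depth 0: 1 marking
depth 1: 5 markings reached so far
depth 2: 18 markings reached so far
depth 3: 39 markings reached so far
depth 4: 65 markings reached so far
depth 5: 89 markings reached so far
target is not among the 89 markings reachable within 5 steps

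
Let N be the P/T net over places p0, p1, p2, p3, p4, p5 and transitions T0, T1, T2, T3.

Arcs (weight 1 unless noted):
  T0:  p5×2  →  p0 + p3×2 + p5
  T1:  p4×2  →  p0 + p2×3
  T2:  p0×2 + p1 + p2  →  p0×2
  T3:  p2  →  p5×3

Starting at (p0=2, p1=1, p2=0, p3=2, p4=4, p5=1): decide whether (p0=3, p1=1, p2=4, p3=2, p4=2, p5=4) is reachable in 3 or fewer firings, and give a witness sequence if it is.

NO — not reachable within 3 firings

depth 0: 1 marking
depth 1: 2 markings reached so far
depth 2: 5 markings reached so far
depth 3: 10 markings reached so far
target is not among the 10 markings reachable within 3 steps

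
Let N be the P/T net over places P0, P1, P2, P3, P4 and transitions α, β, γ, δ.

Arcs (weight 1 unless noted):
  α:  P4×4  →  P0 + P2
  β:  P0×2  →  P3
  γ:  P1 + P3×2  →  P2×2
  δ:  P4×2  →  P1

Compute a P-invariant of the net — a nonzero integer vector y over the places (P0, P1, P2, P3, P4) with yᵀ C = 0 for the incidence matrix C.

y = (P0:1, P1:2, P2:3, P3:2, P4:1)

Incidence matrix C (rows=places, cols=transitions):
        α    β    γ    δ
   P0   1   -2    0    0
   P1   0    0   -1    1
   P2   1    0    2    0
   P3   0    1   -2    0
   P4  -4    0    0   -2

Candidate y = [1, 2, 3, 2, 1]; check y·C column-wise:
  col α: 1·1 + 2·0 + 3·1 + 2·0 + 1·-4 = 0
  col β: 1·-2 + 2·0 + 3·0 + 2·1 + 1·0 = 0
  col γ: 1·0 + 2·-1 + 3·2 + 2·-2 + 1·0 = 0
  col δ: 1·0 + 2·1 + 3·0 + 2·0 + 1·-2 = 0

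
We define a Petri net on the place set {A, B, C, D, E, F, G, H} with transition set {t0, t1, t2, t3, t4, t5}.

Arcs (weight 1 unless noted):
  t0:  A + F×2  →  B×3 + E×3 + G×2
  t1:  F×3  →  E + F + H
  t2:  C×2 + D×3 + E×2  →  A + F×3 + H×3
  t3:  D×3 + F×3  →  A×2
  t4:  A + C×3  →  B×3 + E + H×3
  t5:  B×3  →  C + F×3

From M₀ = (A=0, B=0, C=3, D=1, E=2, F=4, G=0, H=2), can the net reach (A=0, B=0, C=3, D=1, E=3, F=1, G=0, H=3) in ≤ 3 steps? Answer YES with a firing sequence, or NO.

depth 0: 1 marking
depth 1: 2 markings reached so far
depth 2: 2 markings reached so far
(frontier empty at depth 2; search complete)
target is not among the 2 markings reachable within 3 steps

NO — not reachable within 3 firings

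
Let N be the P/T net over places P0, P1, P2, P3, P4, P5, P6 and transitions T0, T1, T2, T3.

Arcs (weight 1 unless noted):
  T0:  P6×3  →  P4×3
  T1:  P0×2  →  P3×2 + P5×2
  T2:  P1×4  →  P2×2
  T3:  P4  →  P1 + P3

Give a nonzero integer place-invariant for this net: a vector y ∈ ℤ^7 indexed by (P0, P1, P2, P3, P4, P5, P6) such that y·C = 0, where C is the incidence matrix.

y = (P0:1, P1:-1, P2:-2, P3:1, P4:0, P5:0, P6:0)

Incidence matrix C (rows=places, cols=transitions):
       T0   T1   T2   T3
   P0   0   -2    0    0
   P1   0    0   -4    1
   P2   0    0    2    0
   P3   0    2    0    1
   P4   3    0    0   -1
   P5   0    2    0    0
   P6  -3    0    0    0

Candidate y = [1, -1, -2, 1, 0, 0, 0]; check y·C column-wise:
  col T0: 1·0 + -1·0 + -2·0 + 1·0 + 0·3 + 0·-3 = 0
  col T1: 1·-2 + -1·0 + -2·0 + 1·2 + 0·2 = 0
  col T2: 1·0 + -1·-4 + -2·2 + 1·0 = 0
  col T3: 1·0 + -1·1 + -2·0 + 1·1 + 0·-1 = 0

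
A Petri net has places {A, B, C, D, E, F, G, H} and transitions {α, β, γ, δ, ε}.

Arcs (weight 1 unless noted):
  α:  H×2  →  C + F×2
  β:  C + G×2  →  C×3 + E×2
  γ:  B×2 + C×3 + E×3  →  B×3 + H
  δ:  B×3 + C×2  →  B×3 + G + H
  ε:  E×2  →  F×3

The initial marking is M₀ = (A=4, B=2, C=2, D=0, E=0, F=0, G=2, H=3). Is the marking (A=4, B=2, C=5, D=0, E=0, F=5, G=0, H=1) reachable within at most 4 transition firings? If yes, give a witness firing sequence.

step 1: fire α:  (A=4, B=2, C=2, D=0, E=0, F=0, G=2, H=3) → (A=4, B=2, C=3, D=0, E=0, F=2, G=2, H=1)
step 2: fire β:  (A=4, B=2, C=3, D=0, E=0, F=2, G=2, H=1) → (A=4, B=2, C=5, D=0, E=2, F=2, G=0, H=1)
step 3: fire ε:  (A=4, B=2, C=5, D=0, E=2, F=2, G=0, H=1) → (A=4, B=2, C=5, D=0, E=0, F=5, G=0, H=1)

YES — reachable via ⟨α, β, ε⟩ (3 firings)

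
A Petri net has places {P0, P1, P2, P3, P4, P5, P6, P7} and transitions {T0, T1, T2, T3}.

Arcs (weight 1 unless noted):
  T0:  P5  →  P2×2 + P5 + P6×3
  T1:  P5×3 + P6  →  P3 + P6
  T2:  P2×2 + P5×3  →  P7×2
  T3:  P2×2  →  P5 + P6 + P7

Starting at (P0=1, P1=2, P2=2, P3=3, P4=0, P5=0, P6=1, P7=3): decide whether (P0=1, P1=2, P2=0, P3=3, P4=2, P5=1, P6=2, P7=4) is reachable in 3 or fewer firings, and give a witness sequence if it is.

depth 0: 1 marking
depth 1: 2 markings reached so far
depth 2: 3 markings reached so far
depth 3: 5 markings reached so far
target is not among the 5 markings reachable within 3 steps

NO — not reachable within 3 firings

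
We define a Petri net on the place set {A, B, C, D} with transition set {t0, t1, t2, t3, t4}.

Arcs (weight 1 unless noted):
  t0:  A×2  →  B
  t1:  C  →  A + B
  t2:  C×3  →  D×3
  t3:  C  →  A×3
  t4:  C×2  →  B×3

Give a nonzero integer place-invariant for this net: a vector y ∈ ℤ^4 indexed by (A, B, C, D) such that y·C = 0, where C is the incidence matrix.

Incidence matrix C (rows=places, cols=transitions):
       t0   t1   t2   t3   t4
    A  -2    1    0    3    0
    B   1    1    0    0    3
    C   0   -1   -3   -1   -2
    D   0    0    3    0    0

Candidate y = [1, 2, 3, 3]; check y·C column-wise:
  col t0: 1·-2 + 2·1 + 3·0 + 3·0 = 0
  col t1: 1·1 + 2·1 + 3·-1 + 3·0 = 0
  col t2: 1·0 + 2·0 + 3·-3 + 3·3 = 0
  col t3: 1·3 + 2·0 + 3·-1 + 3·0 = 0
  col t4: 1·0 + 2·3 + 3·-2 + 3·0 = 0

y = (A:1, B:2, C:3, D:3)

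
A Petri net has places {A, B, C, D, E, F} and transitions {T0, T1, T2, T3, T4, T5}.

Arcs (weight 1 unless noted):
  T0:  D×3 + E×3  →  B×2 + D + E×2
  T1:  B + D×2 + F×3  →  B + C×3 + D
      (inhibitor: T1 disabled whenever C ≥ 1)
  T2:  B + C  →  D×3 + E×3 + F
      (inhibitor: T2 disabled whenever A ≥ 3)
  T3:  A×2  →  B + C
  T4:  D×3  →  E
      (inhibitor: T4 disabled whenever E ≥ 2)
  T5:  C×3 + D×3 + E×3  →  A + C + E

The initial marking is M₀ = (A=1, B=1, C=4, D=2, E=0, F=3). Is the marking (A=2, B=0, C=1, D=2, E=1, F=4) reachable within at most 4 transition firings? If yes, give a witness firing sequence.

step 1: fire T2:  (A=1, B=1, C=4, D=2, E=0, F=3) → (A=1, B=0, C=3, D=5, E=3, F=4)
step 2: fire T5:  (A=1, B=0, C=3, D=5, E=3, F=4) → (A=2, B=0, C=1, D=2, E=1, F=4)

YES — reachable via ⟨T2, T5⟩ (2 firings)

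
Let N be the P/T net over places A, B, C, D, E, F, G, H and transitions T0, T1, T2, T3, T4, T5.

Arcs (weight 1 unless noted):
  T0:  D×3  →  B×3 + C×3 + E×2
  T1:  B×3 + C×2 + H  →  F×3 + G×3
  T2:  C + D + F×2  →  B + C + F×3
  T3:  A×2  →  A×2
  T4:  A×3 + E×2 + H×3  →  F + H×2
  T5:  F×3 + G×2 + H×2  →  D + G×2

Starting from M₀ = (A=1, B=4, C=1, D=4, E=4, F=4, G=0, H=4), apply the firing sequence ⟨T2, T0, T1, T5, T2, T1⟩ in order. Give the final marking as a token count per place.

(A=1, B=3, C=0, D=0, E=6, F=9, G=6, H=0)

step 1: fire T2:  (A=1, B=4, C=1, D=4, E=4, F=4, G=0, H=4) → (A=1, B=5, C=1, D=3, E=4, F=5, G=0, H=4)
step 2: fire T0:  (A=1, B=5, C=1, D=3, E=4, F=5, G=0, H=4) → (A=1, B=8, C=4, D=0, E=6, F=5, G=0, H=4)
step 3: fire T1:  (A=1, B=8, C=4, D=0, E=6, F=5, G=0, H=4) → (A=1, B=5, C=2, D=0, E=6, F=8, G=3, H=3)
step 4: fire T5:  (A=1, B=5, C=2, D=0, E=6, F=8, G=3, H=3) → (A=1, B=5, C=2, D=1, E=6, F=5, G=3, H=1)
step 5: fire T2:  (A=1, B=5, C=2, D=1, E=6, F=5, G=3, H=1) → (A=1, B=6, C=2, D=0, E=6, F=6, G=3, H=1)
step 6: fire T1:  (A=1, B=6, C=2, D=0, E=6, F=6, G=3, H=1) → (A=1, B=3, C=0, D=0, E=6, F=9, G=6, H=0)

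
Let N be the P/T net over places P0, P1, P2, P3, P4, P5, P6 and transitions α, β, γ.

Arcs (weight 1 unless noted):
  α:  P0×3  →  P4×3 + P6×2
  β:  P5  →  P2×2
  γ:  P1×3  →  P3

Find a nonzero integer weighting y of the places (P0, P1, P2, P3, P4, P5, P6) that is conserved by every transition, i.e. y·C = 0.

Incidence matrix C (rows=places, cols=transitions):
        α    β    γ
   P0  -3    0    0
   P1   0    0   -3
   P2   0    2    0
   P3   0    0    1
   P4   3    0    0
   P5   0   -1    0
   P6   2    0    0

Candidate y = [0, 1, 0, 3, 0, 0, 0]; check y·C column-wise:
  col α: 0·-3 + 1·0 + 3·0 + 0·3 + 0·2 = 0
  col β: 1·0 + 0·2 + 3·0 + 0·-1 = 0
  col γ: 1·-3 + 3·1 = 0

y = (P0:0, P1:1, P2:0, P3:3, P4:0, P5:0, P6:0)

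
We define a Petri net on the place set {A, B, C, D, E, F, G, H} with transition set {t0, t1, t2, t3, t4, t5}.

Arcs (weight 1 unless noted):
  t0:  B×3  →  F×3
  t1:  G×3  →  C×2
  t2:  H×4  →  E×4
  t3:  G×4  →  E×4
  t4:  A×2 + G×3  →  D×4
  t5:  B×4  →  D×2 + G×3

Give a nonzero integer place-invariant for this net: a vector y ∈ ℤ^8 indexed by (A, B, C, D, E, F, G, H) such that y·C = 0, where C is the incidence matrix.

y = (A:4, B:1, C:0, D:2, E:0, F:1, G:0, H:0)

Incidence matrix C (rows=places, cols=transitions):
       t0   t1   t2   t3   t4   t5
    A   0    0    0    0   -2    0
    B  -3    0    0    0    0   -4
    C   0    2    0    0    0    0
    D   0    0    0    0    4    2
    E   0    0    4    4    0    0
    F   3    0    0    0    0    0
    G   0   -3    0   -4   -3    3
    H   0    0   -4    0    0    0

Candidate y = [4, 1, 0, 2, 0, 1, 0, 0]; check y·C column-wise:
  col t0: 4·0 + 1·-3 + 2·0 + 1·3 = 0
  col t1: 4·0 + 1·0 + 0·2 + 2·0 + 1·0 + 0·-3 = 0
  col t2: 4·0 + 1·0 + 2·0 + 0·4 + 1·0 + 0·-4 = 0
  col t3: 4·0 + 1·0 + 2·0 + 0·4 + 1·0 + 0·-4 = 0
  col t4: 4·-2 + 1·0 + 2·4 + 1·0 + 0·-3 = 0
  col t5: 4·0 + 1·-4 + 2·2 + 1·0 + 0·3 = 0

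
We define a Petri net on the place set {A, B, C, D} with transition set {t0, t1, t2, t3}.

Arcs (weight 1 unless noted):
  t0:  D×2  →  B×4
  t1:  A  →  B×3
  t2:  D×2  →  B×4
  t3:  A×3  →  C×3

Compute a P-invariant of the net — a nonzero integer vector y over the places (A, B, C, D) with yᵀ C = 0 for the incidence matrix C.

Incidence matrix C (rows=places, cols=transitions):
       t0   t1   t2   t3
    A   0   -1    0   -3
    B   4    3    4    0
    C   0    0    0    3
    D  -2    0   -2    0

Candidate y = [3, 1, 3, 2]; check y·C column-wise:
  col t0: 3·0 + 1·4 + 3·0 + 2·-2 = 0
  col t1: 3·-1 + 1·3 + 3·0 + 2·0 = 0
  col t2: 3·0 + 1·4 + 3·0 + 2·-2 = 0
  col t3: 3·-3 + 1·0 + 3·3 + 2·0 = 0

y = (A:3, B:1, C:3, D:2)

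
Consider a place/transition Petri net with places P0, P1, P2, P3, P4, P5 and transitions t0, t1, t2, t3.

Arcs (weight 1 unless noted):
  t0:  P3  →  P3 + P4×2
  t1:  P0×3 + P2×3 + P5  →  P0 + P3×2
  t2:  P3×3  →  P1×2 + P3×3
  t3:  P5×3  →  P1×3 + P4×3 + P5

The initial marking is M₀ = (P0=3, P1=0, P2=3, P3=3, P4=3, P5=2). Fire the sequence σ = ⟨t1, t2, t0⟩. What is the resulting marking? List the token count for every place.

(P0=1, P1=2, P2=0, P3=5, P4=5, P5=1)

step 1: fire t1:  (P0=3, P1=0, P2=3, P3=3, P4=3, P5=2) → (P0=1, P1=0, P2=0, P3=5, P4=3, P5=1)
step 2: fire t2:  (P0=1, P1=0, P2=0, P3=5, P4=3, P5=1) → (P0=1, P1=2, P2=0, P3=5, P4=3, P5=1)
step 3: fire t0:  (P0=1, P1=2, P2=0, P3=5, P4=3, P5=1) → (P0=1, P1=2, P2=0, P3=5, P4=5, P5=1)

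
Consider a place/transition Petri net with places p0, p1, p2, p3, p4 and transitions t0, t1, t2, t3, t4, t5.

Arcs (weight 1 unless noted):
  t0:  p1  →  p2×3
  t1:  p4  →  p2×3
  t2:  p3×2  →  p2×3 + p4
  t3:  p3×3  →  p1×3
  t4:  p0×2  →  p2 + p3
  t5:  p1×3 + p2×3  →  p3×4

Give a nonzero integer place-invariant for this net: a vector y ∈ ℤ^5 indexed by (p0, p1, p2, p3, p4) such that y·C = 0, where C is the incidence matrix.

y = (p0:2, p1:3, p2:1, p3:3, p4:3)

Incidence matrix C (rows=places, cols=transitions):
       t0   t1   t2   t3   t4   t5
   p0   0    0    0    0   -2    0
   p1  -1    0    0    3    0   -3
   p2   3    3    3    0    1   -3
   p3   0    0   -2   -3    1    4
   p4   0   -1    1    0    0    0

Candidate y = [2, 3, 1, 3, 3]; check y·C column-wise:
  col t0: 2·0 + 3·-1 + 1·3 + 3·0 + 3·0 = 0
  col t1: 2·0 + 3·0 + 1·3 + 3·0 + 3·-1 = 0
  col t2: 2·0 + 3·0 + 1·3 + 3·-2 + 3·1 = 0
  col t3: 2·0 + 3·3 + 1·0 + 3·-3 + 3·0 = 0
  col t4: 2·-2 + 3·0 + 1·1 + 3·1 + 3·0 = 0
  col t5: 2·0 + 3·-3 + 1·-3 + 3·4 + 3·0 = 0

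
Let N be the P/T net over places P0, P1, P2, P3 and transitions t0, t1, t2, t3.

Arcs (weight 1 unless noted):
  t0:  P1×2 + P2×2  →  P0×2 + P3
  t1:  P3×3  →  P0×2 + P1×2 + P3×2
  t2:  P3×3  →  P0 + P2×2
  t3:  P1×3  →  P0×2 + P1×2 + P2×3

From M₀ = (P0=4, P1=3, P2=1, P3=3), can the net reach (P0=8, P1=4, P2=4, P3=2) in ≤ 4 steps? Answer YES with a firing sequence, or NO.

YES — reachable via ⟨t1, t3⟩ (2 firings)

step 1: fire t1:  (P0=4, P1=3, P2=1, P3=3) → (P0=6, P1=5, P2=1, P3=2)
step 2: fire t3:  (P0=6, P1=5, P2=1, P3=2) → (P0=8, P1=4, P2=4, P3=2)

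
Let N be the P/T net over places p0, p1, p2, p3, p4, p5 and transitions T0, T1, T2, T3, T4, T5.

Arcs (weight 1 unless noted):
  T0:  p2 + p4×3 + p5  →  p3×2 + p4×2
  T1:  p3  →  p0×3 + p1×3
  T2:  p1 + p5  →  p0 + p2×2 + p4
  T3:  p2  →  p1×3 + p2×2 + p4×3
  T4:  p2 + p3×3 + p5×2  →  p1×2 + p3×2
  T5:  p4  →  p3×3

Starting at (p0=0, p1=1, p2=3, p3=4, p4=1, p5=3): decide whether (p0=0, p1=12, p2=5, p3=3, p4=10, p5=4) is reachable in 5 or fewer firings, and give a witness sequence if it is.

NO — not reachable within 5 firings

depth 0: 1 marking
depth 1: 6 markings reached so far
depth 2: 19 markings reached so far
depth 3: 49 markings reached so far
depth 4: 109 markings reached so far
depth 5: 209 markings reached so far
target is not among the 209 markings reachable within 5 steps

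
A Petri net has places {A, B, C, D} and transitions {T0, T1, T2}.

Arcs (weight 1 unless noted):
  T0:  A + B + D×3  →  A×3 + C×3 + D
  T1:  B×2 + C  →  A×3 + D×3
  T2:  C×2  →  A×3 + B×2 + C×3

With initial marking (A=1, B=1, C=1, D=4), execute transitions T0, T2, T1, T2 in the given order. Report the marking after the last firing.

(A=12, B=2, C=5, D=5)

step 1: fire T0:  (A=1, B=1, C=1, D=4) → (A=3, B=0, C=4, D=2)
step 2: fire T2:  (A=3, B=0, C=4, D=2) → (A=6, B=2, C=5, D=2)
step 3: fire T1:  (A=6, B=2, C=5, D=2) → (A=9, B=0, C=4, D=5)
step 4: fire T2:  (A=9, B=0, C=4, D=5) → (A=12, B=2, C=5, D=5)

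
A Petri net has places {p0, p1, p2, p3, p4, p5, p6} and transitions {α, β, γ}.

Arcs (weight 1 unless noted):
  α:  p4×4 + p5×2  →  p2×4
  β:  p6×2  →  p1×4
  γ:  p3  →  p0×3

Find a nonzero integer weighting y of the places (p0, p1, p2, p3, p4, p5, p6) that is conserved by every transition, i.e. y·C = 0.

y = (p0:1, p1:0, p2:0, p3:3, p4:0, p5:0, p6:0)

Incidence matrix C (rows=places, cols=transitions):
        α    β    γ
   p0   0    0    3
   p1   0    4    0
   p2   4    0    0
   p3   0    0   -1
   p4  -4    0    0
   p5  -2    0    0
   p6   0   -2    0

Candidate y = [1, 0, 0, 3, 0, 0, 0]; check y·C column-wise:
  col α: 1·0 + 0·4 + 3·0 + 0·-4 + 0·-2 = 0
  col β: 1·0 + 0·4 + 3·0 + 0·-2 = 0
  col γ: 1·3 + 3·-1 = 0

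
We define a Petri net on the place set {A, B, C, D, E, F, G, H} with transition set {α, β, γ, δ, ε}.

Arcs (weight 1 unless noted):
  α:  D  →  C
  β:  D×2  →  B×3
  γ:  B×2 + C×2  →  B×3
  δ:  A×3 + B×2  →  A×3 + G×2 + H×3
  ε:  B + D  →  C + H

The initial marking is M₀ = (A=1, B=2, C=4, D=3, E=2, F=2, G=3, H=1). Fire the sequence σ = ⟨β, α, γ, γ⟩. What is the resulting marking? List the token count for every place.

step 1: fire β:  (A=1, B=2, C=4, D=3, E=2, F=2, G=3, H=1) → (A=1, B=5, C=4, D=1, E=2, F=2, G=3, H=1)
step 2: fire α:  (A=1, B=5, C=4, D=1, E=2, F=2, G=3, H=1) → (A=1, B=5, C=5, D=0, E=2, F=2, G=3, H=1)
step 3: fire γ:  (A=1, B=5, C=5, D=0, E=2, F=2, G=3, H=1) → (A=1, B=6, C=3, D=0, E=2, F=2, G=3, H=1)
step 4: fire γ:  (A=1, B=6, C=3, D=0, E=2, F=2, G=3, H=1) → (A=1, B=7, C=1, D=0, E=2, F=2, G=3, H=1)

(A=1, B=7, C=1, D=0, E=2, F=2, G=3, H=1)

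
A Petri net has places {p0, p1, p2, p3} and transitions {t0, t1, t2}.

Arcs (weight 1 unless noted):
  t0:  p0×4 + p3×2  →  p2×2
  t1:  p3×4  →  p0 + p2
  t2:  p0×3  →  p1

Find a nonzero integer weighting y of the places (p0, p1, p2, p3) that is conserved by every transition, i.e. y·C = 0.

Incidence matrix C (rows=places, cols=transitions):
       t0   t1   t2
   p0  -4    1   -3
   p1   0    0    1
   p2   2    1    0
   p3  -2   -4    0

Candidate y = [1, 3, 3, 1]; check y·C column-wise:
  col t0: 1·-4 + 3·0 + 3·2 + 1·-2 = 0
  col t1: 1·1 + 3·0 + 3·1 + 1·-4 = 0
  col t2: 1·-3 + 3·1 + 3·0 + 1·0 = 0

y = (p0:1, p1:3, p2:3, p3:1)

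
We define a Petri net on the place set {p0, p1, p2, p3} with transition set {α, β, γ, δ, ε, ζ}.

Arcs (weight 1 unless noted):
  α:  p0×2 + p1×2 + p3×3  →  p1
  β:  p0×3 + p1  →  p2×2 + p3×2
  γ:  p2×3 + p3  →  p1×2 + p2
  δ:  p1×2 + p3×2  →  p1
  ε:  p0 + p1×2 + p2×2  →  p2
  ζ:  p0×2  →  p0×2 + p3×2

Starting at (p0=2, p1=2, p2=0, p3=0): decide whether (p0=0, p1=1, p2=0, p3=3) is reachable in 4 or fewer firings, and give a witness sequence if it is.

step 1: fire ζ:  (p0=2, p1=2, p2=0, p3=0) → (p0=2, p1=2, p2=0, p3=2)
step 2: fire ζ:  (p0=2, p1=2, p2=0, p3=2) → (p0=2, p1=2, p2=0, p3=4)
step 3: fire ζ:  (p0=2, p1=2, p2=0, p3=4) → (p0=2, p1=2, p2=0, p3=6)
step 4: fire α:  (p0=2, p1=2, p2=0, p3=6) → (p0=0, p1=1, p2=0, p3=3)

YES — reachable via ⟨ζ, ζ, ζ, α⟩ (4 firings)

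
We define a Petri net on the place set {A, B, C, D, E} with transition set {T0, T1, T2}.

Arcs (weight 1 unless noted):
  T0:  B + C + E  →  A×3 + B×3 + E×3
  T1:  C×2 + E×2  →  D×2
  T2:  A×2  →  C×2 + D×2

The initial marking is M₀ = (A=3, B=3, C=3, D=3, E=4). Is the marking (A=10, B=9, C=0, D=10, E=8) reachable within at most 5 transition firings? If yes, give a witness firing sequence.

NO — not reachable within 5 firings

depth 0: 1 marking
depth 1: 4 markings reached so far
depth 2: 8 markings reached so far
depth 3: 13 markings reached so far
depth 4: 19 markings reached so far
depth 5: 26 markings reached so far
target is not among the 26 markings reachable within 5 steps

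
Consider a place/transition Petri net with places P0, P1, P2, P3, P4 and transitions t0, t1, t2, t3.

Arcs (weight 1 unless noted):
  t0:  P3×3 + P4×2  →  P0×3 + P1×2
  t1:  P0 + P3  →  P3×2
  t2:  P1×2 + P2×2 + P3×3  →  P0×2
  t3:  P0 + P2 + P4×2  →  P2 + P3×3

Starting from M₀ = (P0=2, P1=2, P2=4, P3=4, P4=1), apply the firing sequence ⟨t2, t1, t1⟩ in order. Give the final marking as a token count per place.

(P0=2, P1=0, P2=2, P3=3, P4=1)

step 1: fire t2:  (P0=2, P1=2, P2=4, P3=4, P4=1) → (P0=4, P1=0, P2=2, P3=1, P4=1)
step 2: fire t1:  (P0=4, P1=0, P2=2, P3=1, P4=1) → (P0=3, P1=0, P2=2, P3=2, P4=1)
step 3: fire t1:  (P0=3, P1=0, P2=2, P3=2, P4=1) → (P0=2, P1=0, P2=2, P3=3, P4=1)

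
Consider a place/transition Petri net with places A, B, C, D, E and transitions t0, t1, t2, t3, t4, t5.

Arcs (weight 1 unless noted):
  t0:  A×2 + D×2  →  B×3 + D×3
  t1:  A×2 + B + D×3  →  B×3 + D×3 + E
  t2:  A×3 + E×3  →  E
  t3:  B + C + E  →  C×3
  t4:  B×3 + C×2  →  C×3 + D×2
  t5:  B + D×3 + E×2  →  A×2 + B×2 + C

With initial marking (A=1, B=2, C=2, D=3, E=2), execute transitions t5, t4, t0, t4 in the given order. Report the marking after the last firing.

(A=1, B=0, C=5, D=5, E=0)

step 1: fire t5:  (A=1, B=2, C=2, D=3, E=2) → (A=3, B=3, C=3, D=0, E=0)
step 2: fire t4:  (A=3, B=3, C=3, D=0, E=0) → (A=3, B=0, C=4, D=2, E=0)
step 3: fire t0:  (A=3, B=0, C=4, D=2, E=0) → (A=1, B=3, C=4, D=3, E=0)
step 4: fire t4:  (A=1, B=3, C=4, D=3, E=0) → (A=1, B=0, C=5, D=5, E=0)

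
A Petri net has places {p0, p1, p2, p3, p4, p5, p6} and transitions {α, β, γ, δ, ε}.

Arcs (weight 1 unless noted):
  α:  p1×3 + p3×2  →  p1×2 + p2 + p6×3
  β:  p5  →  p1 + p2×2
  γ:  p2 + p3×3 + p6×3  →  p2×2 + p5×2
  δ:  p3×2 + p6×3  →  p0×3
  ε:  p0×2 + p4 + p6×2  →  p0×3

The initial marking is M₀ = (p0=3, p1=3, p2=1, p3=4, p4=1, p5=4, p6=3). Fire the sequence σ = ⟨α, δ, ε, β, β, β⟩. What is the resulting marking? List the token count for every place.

step 1: fire α:  (p0=3, p1=3, p2=1, p3=4, p4=1, p5=4, p6=3) → (p0=3, p1=2, p2=2, p3=2, p4=1, p5=4, p6=6)
step 2: fire δ:  (p0=3, p1=2, p2=2, p3=2, p4=1, p5=4, p6=6) → (p0=6, p1=2, p2=2, p3=0, p4=1, p5=4, p6=3)
step 3: fire ε:  (p0=6, p1=2, p2=2, p3=0, p4=1, p5=4, p6=3) → (p0=7, p1=2, p2=2, p3=0, p4=0, p5=4, p6=1)
step 4: fire β:  (p0=7, p1=2, p2=2, p3=0, p4=0, p5=4, p6=1) → (p0=7, p1=3, p2=4, p3=0, p4=0, p5=3, p6=1)
step 5: fire β:  (p0=7, p1=3, p2=4, p3=0, p4=0, p5=3, p6=1) → (p0=7, p1=4, p2=6, p3=0, p4=0, p5=2, p6=1)
step 6: fire β:  (p0=7, p1=4, p2=6, p3=0, p4=0, p5=2, p6=1) → (p0=7, p1=5, p2=8, p3=0, p4=0, p5=1, p6=1)

(p0=7, p1=5, p2=8, p3=0, p4=0, p5=1, p6=1)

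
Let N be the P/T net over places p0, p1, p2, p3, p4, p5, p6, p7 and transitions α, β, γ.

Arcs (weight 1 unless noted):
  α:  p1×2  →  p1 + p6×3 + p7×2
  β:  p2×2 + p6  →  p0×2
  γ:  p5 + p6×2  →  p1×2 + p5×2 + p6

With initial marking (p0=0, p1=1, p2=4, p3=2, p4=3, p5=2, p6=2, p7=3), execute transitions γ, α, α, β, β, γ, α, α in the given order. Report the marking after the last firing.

step 1: fire γ:  (p0=0, p1=1, p2=4, p3=2, p4=3, p5=2, p6=2, p7=3) → (p0=0, p1=3, p2=4, p3=2, p4=3, p5=3, p6=1, p7=3)
step 2: fire α:  (p0=0, p1=3, p2=4, p3=2, p4=3, p5=3, p6=1, p7=3) → (p0=0, p1=2, p2=4, p3=2, p4=3, p5=3, p6=4, p7=5)
step 3: fire α:  (p0=0, p1=2, p2=4, p3=2, p4=3, p5=3, p6=4, p7=5) → (p0=0, p1=1, p2=4, p3=2, p4=3, p5=3, p6=7, p7=7)
step 4: fire β:  (p0=0, p1=1, p2=4, p3=2, p4=3, p5=3, p6=7, p7=7) → (p0=2, p1=1, p2=2, p3=2, p4=3, p5=3, p6=6, p7=7)
step 5: fire β:  (p0=2, p1=1, p2=2, p3=2, p4=3, p5=3, p6=6, p7=7) → (p0=4, p1=1, p2=0, p3=2, p4=3, p5=3, p6=5, p7=7)
step 6: fire γ:  (p0=4, p1=1, p2=0, p3=2, p4=3, p5=3, p6=5, p7=7) → (p0=4, p1=3, p2=0, p3=2, p4=3, p5=4, p6=4, p7=7)
step 7: fire α:  (p0=4, p1=3, p2=0, p3=2, p4=3, p5=4, p6=4, p7=7) → (p0=4, p1=2, p2=0, p3=2, p4=3, p5=4, p6=7, p7=9)
step 8: fire α:  (p0=4, p1=2, p2=0, p3=2, p4=3, p5=4, p6=7, p7=9) → (p0=4, p1=1, p2=0, p3=2, p4=3, p5=4, p6=10, p7=11)

(p0=4, p1=1, p2=0, p3=2, p4=3, p5=4, p6=10, p7=11)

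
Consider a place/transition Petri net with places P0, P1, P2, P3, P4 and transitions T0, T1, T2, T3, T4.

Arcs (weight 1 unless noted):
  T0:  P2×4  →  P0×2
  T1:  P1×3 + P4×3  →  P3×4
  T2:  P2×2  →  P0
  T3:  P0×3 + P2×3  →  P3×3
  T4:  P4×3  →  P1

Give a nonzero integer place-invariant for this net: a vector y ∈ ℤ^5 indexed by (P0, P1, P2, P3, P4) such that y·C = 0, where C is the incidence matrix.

Incidence matrix C (rows=places, cols=transitions):
       T0   T1   T2   T3   T4
   P0   2    0    1   -3    0
   P1   0   -3    0    0    1
   P2  -4    0   -2   -3    0
   P3   0    4    0    3    0
   P4   0   -3    0    0   -3

Candidate y = [2, 3, 1, 3, 1]; check y·C column-wise:
  col T0: 2·2 + 3·0 + 1·-4 + 3·0 + 1·0 = 0
  col T1: 2·0 + 3·-3 + 1·0 + 3·4 + 1·-3 = 0
  col T2: 2·1 + 3·0 + 1·-2 + 3·0 + 1·0 = 0
  col T3: 2·-3 + 3·0 + 1·-3 + 3·3 + 1·0 = 0
  col T4: 2·0 + 3·1 + 1·0 + 3·0 + 1·-3 = 0

y = (P0:2, P1:3, P2:1, P3:3, P4:1)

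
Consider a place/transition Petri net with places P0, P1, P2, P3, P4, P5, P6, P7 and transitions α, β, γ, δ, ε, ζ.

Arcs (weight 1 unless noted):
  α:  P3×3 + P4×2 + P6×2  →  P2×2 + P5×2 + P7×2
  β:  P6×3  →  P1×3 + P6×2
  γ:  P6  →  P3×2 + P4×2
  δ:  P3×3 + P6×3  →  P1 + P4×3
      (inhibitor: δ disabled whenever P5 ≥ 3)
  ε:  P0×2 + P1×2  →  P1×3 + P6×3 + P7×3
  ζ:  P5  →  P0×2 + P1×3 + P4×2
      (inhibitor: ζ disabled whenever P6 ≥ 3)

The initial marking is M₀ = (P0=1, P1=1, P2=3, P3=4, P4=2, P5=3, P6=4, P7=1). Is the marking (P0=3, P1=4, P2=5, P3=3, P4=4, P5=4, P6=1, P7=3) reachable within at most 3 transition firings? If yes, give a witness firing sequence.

step 1: fire α:  (P0=1, P1=1, P2=3, P3=4, P4=2, P5=3, P6=4, P7=1) → (P0=1, P1=1, P2=5, P3=1, P4=0, P5=5, P6=2, P7=3)
step 2: fire γ:  (P0=1, P1=1, P2=5, P3=1, P4=0, P5=5, P6=2, P7=3) → (P0=1, P1=1, P2=5, P3=3, P4=2, P5=5, P6=1, P7=3)
step 3: fire ζ:  (P0=1, P1=1, P2=5, P3=3, P4=2, P5=5, P6=1, P7=3) → (P0=3, P1=4, P2=5, P3=3, P4=4, P5=4, P6=1, P7=3)

YES — reachable via ⟨α, γ, ζ⟩ (3 firings)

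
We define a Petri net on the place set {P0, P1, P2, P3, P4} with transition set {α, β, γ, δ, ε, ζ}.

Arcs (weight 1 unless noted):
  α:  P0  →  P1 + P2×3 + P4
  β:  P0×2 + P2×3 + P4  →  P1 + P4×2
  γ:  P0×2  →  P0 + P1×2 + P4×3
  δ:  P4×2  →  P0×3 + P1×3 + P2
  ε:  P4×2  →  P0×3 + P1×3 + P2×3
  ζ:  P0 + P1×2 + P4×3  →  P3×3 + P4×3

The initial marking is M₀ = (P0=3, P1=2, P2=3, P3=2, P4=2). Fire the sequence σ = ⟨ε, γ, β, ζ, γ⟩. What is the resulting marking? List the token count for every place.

step 1: fire ε:  (P0=3, P1=2, P2=3, P3=2, P4=2) → (P0=6, P1=5, P2=6, P3=2, P4=0)
step 2: fire γ:  (P0=6, P1=5, P2=6, P3=2, P4=0) → (P0=5, P1=7, P2=6, P3=2, P4=3)
step 3: fire β:  (P0=5, P1=7, P2=6, P3=2, P4=3) → (P0=3, P1=8, P2=3, P3=2, P4=4)
step 4: fire ζ:  (P0=3, P1=8, P2=3, P3=2, P4=4) → (P0=2, P1=6, P2=3, P3=5, P4=4)
step 5: fire γ:  (P0=2, P1=6, P2=3, P3=5, P4=4) → (P0=1, P1=8, P2=3, P3=5, P4=7)

(P0=1, P1=8, P2=3, P3=5, P4=7)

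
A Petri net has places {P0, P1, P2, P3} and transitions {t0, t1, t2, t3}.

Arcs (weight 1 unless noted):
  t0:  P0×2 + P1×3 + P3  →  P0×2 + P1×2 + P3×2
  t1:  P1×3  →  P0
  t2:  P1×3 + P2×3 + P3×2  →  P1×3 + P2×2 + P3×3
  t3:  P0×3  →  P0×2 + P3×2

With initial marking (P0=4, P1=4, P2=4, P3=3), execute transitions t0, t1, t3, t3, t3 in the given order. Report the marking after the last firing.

step 1: fire t0:  (P0=4, P1=4, P2=4, P3=3) → (P0=4, P1=3, P2=4, P3=4)
step 2: fire t1:  (P0=4, P1=3, P2=4, P3=4) → (P0=5, P1=0, P2=4, P3=4)
step 3: fire t3:  (P0=5, P1=0, P2=4, P3=4) → (P0=4, P1=0, P2=4, P3=6)
step 4: fire t3:  (P0=4, P1=0, P2=4, P3=6) → (P0=3, P1=0, P2=4, P3=8)
step 5: fire t3:  (P0=3, P1=0, P2=4, P3=8) → (P0=2, P1=0, P2=4, P3=10)

(P0=2, P1=0, P2=4, P3=10)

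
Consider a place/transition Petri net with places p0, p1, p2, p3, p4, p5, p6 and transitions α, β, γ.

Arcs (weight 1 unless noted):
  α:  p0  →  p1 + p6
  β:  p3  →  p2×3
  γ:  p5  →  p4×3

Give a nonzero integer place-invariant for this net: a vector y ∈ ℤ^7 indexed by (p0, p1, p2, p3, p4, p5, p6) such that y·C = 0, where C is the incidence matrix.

y = (p0:1, p1:1, p2:0, p3:0, p4:0, p5:0, p6:0)

Incidence matrix C (rows=places, cols=transitions):
        α    β    γ
   p0  -1    0    0
   p1   1    0    0
   p2   0    3    0
   p3   0   -1    0
   p4   0    0    3
   p5   0    0   -1
   p6   1    0    0

Candidate y = [1, 1, 0, 0, 0, 0, 0]; check y·C column-wise:
  col α: 1·-1 + 1·1 + 0·1 = 0
  col β: 1·0 + 1·0 + 0·3 + 0·-1 = 0
  col γ: 1·0 + 1·0 + 0·3 + 0·-1 = 0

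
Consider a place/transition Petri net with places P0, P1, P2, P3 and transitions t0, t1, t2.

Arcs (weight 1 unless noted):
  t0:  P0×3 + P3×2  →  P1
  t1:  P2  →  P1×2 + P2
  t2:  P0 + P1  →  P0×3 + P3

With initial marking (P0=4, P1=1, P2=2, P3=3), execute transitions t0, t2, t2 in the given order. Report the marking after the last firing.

step 1: fire t0:  (P0=4, P1=1, P2=2, P3=3) → (P0=1, P1=2, P2=2, P3=1)
step 2: fire t2:  (P0=1, P1=2, P2=2, P3=1) → (P0=3, P1=1, P2=2, P3=2)
step 3: fire t2:  (P0=3, P1=1, P2=2, P3=2) → (P0=5, P1=0, P2=2, P3=3)

(P0=5, P1=0, P2=2, P3=3)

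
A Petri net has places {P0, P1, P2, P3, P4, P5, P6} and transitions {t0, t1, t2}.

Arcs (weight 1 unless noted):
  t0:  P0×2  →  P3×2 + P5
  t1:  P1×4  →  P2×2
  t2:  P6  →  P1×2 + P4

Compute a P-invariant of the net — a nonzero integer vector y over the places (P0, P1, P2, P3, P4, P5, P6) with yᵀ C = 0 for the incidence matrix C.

Incidence matrix C (rows=places, cols=transitions):
       t0   t1   t2
   P0  -2    0    0
   P1   0   -4    2
   P2   0    2    0
   P3   2    0    0
   P4   0    0    1
   P5   1    0    0
   P6   0    0   -1

Candidate y = [1, 0, 0, 1, 0, 0, 0]; check y·C column-wise:
  col t0: 1·-2 + 1·2 + 0·1 = 0
  col t1: 1·0 + 0·-4 + 0·2 + 1·0 = 0
  col t2: 1·0 + 0·2 + 1·0 + 0·1 + 0·-1 = 0

y = (P0:1, P1:0, P2:0, P3:1, P4:0, P5:0, P6:0)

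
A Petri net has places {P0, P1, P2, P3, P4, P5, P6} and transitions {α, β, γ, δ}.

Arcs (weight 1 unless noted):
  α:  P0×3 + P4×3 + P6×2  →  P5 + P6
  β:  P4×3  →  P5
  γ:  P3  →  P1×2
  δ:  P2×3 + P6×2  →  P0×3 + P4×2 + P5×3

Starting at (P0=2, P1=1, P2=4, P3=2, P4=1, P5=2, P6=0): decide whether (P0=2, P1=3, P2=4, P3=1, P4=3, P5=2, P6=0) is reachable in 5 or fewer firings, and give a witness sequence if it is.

depth 0: 1 marking
depth 1: 2 markings reached so far
depth 2: 3 markings reached so far
depth 3: 3 markings reached so far
(frontier empty at depth 3; search complete)
target is not among the 3 markings reachable within 5 steps

NO — not reachable within 5 firings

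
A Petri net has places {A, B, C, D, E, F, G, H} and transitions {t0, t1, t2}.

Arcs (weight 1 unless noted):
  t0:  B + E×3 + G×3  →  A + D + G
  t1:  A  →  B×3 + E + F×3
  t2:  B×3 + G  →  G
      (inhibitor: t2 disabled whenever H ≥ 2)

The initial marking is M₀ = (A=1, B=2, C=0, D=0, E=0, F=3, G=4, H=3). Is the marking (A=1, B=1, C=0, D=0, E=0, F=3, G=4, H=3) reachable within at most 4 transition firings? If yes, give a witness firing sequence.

NO — not reachable within 4 firings

depth 0: 1 marking
depth 1: 2 markings reached so far
depth 2: 2 markings reached so far
(frontier empty at depth 2; search complete)
target is not among the 2 markings reachable within 4 steps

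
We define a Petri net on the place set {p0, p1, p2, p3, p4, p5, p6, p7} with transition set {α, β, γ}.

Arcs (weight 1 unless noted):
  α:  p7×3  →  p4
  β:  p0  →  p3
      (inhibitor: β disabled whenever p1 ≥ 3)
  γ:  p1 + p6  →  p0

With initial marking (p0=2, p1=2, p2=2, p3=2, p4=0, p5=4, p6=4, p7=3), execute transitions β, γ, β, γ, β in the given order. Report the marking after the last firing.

(p0=1, p1=0, p2=2, p3=5, p4=0, p5=4, p6=2, p7=3)

step 1: fire β:  (p0=2, p1=2, p2=2, p3=2, p4=0, p5=4, p6=4, p7=3) → (p0=1, p1=2, p2=2, p3=3, p4=0, p5=4, p6=4, p7=3)
step 2: fire γ:  (p0=1, p1=2, p2=2, p3=3, p4=0, p5=4, p6=4, p7=3) → (p0=2, p1=1, p2=2, p3=3, p4=0, p5=4, p6=3, p7=3)
step 3: fire β:  (p0=2, p1=1, p2=2, p3=3, p4=0, p5=4, p6=3, p7=3) → (p0=1, p1=1, p2=2, p3=4, p4=0, p5=4, p6=3, p7=3)
step 4: fire γ:  (p0=1, p1=1, p2=2, p3=4, p4=0, p5=4, p6=3, p7=3) → (p0=2, p1=0, p2=2, p3=4, p4=0, p5=4, p6=2, p7=3)
step 5: fire β:  (p0=2, p1=0, p2=2, p3=4, p4=0, p5=4, p6=2, p7=3) → (p0=1, p1=0, p2=2, p3=5, p4=0, p5=4, p6=2, p7=3)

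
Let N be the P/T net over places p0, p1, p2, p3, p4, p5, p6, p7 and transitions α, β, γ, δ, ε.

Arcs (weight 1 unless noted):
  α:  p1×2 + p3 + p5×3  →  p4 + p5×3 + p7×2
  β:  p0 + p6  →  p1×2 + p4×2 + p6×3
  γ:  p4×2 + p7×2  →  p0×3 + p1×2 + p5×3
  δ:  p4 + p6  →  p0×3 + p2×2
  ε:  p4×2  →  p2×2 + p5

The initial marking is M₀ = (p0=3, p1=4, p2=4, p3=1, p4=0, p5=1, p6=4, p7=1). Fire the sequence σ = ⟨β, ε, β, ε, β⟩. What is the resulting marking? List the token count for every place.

step 1: fire β:  (p0=3, p1=4, p2=4, p3=1, p4=0, p5=1, p6=4, p7=1) → (p0=2, p1=6, p2=4, p3=1, p4=2, p5=1, p6=6, p7=1)
step 2: fire ε:  (p0=2, p1=6, p2=4, p3=1, p4=2, p5=1, p6=6, p7=1) → (p0=2, p1=6, p2=6, p3=1, p4=0, p5=2, p6=6, p7=1)
step 3: fire β:  (p0=2, p1=6, p2=6, p3=1, p4=0, p5=2, p6=6, p7=1) → (p0=1, p1=8, p2=6, p3=1, p4=2, p5=2, p6=8, p7=1)
step 4: fire ε:  (p0=1, p1=8, p2=6, p3=1, p4=2, p5=2, p6=8, p7=1) → (p0=1, p1=8, p2=8, p3=1, p4=0, p5=3, p6=8, p7=1)
step 5: fire β:  (p0=1, p1=8, p2=8, p3=1, p4=0, p5=3, p6=8, p7=1) → (p0=0, p1=10, p2=8, p3=1, p4=2, p5=3, p6=10, p7=1)

(p0=0, p1=10, p2=8, p3=1, p4=2, p5=3, p6=10, p7=1)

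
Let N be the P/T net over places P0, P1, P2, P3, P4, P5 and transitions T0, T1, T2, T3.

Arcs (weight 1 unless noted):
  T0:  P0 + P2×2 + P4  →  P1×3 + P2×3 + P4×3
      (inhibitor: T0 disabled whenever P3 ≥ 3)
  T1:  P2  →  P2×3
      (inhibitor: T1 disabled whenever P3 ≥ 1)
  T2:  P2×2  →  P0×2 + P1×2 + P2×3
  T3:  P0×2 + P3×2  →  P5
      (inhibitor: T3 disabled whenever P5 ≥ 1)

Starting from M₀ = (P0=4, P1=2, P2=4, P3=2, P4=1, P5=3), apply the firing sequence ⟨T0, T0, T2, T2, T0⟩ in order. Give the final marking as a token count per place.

step 1: fire T0:  (P0=4, P1=2, P2=4, P3=2, P4=1, P5=3) → (P0=3, P1=5, P2=5, P3=2, P4=3, P5=3)
step 2: fire T0:  (P0=3, P1=5, P2=5, P3=2, P4=3, P5=3) → (P0=2, P1=8, P2=6, P3=2, P4=5, P5=3)
step 3: fire T2:  (P0=2, P1=8, P2=6, P3=2, P4=5, P5=3) → (P0=4, P1=10, P2=7, P3=2, P4=5, P5=3)
step 4: fire T2:  (P0=4, P1=10, P2=7, P3=2, P4=5, P5=3) → (P0=6, P1=12, P2=8, P3=2, P4=5, P5=3)
step 5: fire T0:  (P0=6, P1=12, P2=8, P3=2, P4=5, P5=3) → (P0=5, P1=15, P2=9, P3=2, P4=7, P5=3)

(P0=5, P1=15, P2=9, P3=2, P4=7, P5=3)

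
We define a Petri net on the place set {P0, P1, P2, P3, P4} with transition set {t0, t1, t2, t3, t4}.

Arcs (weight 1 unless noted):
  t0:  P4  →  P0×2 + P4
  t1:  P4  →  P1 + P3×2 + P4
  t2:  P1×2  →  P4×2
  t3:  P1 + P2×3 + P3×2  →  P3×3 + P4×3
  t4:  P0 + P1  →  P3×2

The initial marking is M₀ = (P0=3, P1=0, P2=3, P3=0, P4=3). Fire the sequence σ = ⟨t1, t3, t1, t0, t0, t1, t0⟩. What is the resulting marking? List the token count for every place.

step 1: fire t1:  (P0=3, P1=0, P2=3, P3=0, P4=3) → (P0=3, P1=1, P2=3, P3=2, P4=3)
step 2: fire t3:  (P0=3, P1=1, P2=3, P3=2, P4=3) → (P0=3, P1=0, P2=0, P3=3, P4=6)
step 3: fire t1:  (P0=3, P1=0, P2=0, P3=3, P4=6) → (P0=3, P1=1, P2=0, P3=5, P4=6)
step 4: fire t0:  (P0=3, P1=1, P2=0, P3=5, P4=6) → (P0=5, P1=1, P2=0, P3=5, P4=6)
step 5: fire t0:  (P0=5, P1=1, P2=0, P3=5, P4=6) → (P0=7, P1=1, P2=0, P3=5, P4=6)
step 6: fire t1:  (P0=7, P1=1, P2=0, P3=5, P4=6) → (P0=7, P1=2, P2=0, P3=7, P4=6)
step 7: fire t0:  (P0=7, P1=2, P2=0, P3=7, P4=6) → (P0=9, P1=2, P2=0, P3=7, P4=6)

(P0=9, P1=2, P2=0, P3=7, P4=6)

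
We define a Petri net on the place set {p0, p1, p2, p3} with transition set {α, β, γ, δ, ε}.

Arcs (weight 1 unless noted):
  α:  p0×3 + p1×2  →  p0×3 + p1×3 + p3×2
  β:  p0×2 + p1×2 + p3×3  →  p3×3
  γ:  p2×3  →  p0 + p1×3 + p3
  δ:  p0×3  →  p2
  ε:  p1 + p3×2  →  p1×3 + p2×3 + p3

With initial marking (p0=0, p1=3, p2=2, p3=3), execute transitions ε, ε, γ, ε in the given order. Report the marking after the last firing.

step 1: fire ε:  (p0=0, p1=3, p2=2, p3=3) → (p0=0, p1=5, p2=5, p3=2)
step 2: fire ε:  (p0=0, p1=5, p2=5, p3=2) → (p0=0, p1=7, p2=8, p3=1)
step 3: fire γ:  (p0=0, p1=7, p2=8, p3=1) → (p0=1, p1=10, p2=5, p3=2)
step 4: fire ε:  (p0=1, p1=10, p2=5, p3=2) → (p0=1, p1=12, p2=8, p3=1)

(p0=1, p1=12, p2=8, p3=1)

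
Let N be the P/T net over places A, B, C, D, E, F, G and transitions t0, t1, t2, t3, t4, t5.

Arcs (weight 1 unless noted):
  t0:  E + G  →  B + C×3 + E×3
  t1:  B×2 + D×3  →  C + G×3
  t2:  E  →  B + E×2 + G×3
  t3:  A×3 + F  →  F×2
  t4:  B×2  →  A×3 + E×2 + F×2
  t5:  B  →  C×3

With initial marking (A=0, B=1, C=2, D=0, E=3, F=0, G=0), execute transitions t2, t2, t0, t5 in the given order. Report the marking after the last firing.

step 1: fire t2:  (A=0, B=1, C=2, D=0, E=3, F=0, G=0) → (A=0, B=2, C=2, D=0, E=4, F=0, G=3)
step 2: fire t2:  (A=0, B=2, C=2, D=0, E=4, F=0, G=3) → (A=0, B=3, C=2, D=0, E=5, F=0, G=6)
step 3: fire t0:  (A=0, B=3, C=2, D=0, E=5, F=0, G=6) → (A=0, B=4, C=5, D=0, E=7, F=0, G=5)
step 4: fire t5:  (A=0, B=4, C=5, D=0, E=7, F=0, G=5) → (A=0, B=3, C=8, D=0, E=7, F=0, G=5)

(A=0, B=3, C=8, D=0, E=7, F=0, G=5)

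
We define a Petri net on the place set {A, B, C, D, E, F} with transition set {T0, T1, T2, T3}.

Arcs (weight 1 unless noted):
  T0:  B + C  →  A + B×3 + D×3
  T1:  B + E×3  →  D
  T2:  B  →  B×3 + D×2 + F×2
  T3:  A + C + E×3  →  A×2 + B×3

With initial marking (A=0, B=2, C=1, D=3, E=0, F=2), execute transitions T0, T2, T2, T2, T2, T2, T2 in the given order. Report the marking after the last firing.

(A=1, B=16, C=0, D=18, E=0, F=14)

step 1: fire T0:  (A=0, B=2, C=1, D=3, E=0, F=2) → (A=1, B=4, C=0, D=6, E=0, F=2)
step 2: fire T2:  (A=1, B=4, C=0, D=6, E=0, F=2) → (A=1, B=6, C=0, D=8, E=0, F=4)
step 3: fire T2:  (A=1, B=6, C=0, D=8, E=0, F=4) → (A=1, B=8, C=0, D=10, E=0, F=6)
step 4: fire T2:  (A=1, B=8, C=0, D=10, E=0, F=6) → (A=1, B=10, C=0, D=12, E=0, F=8)
step 5: fire T2:  (A=1, B=10, C=0, D=12, E=0, F=8) → (A=1, B=12, C=0, D=14, E=0, F=10)
step 6: fire T2:  (A=1, B=12, C=0, D=14, E=0, F=10) → (A=1, B=14, C=0, D=16, E=0, F=12)
step 7: fire T2:  (A=1, B=14, C=0, D=16, E=0, F=12) → (A=1, B=16, C=0, D=18, E=0, F=14)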